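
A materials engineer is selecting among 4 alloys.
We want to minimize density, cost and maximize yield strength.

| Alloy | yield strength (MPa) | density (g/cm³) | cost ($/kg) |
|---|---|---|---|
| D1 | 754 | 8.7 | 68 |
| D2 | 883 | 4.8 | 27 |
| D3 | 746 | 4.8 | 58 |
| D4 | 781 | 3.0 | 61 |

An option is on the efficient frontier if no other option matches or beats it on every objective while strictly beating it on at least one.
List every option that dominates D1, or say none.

D2, D4

D2: yield strength 883≥754, density 4.8≤8.7, cost 27≤68 — dominates D1.
D4: yield strength 781≥754, density 3.0≤8.7, cost 61≤68 — dominates D1.
Others (D3) are each worse than D1 on at least one objective.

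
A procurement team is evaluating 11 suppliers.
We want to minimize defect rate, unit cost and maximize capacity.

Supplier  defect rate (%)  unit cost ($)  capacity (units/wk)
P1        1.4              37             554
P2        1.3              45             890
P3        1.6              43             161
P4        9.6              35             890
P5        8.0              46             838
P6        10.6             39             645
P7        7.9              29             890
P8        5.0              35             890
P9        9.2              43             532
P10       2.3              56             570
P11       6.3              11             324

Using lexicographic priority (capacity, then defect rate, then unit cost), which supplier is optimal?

First maximize capacity: best is 890, kept {P2, P4, P7, P8}.
Then minimize defect rate: best is 1.3, kept {P2}.

P2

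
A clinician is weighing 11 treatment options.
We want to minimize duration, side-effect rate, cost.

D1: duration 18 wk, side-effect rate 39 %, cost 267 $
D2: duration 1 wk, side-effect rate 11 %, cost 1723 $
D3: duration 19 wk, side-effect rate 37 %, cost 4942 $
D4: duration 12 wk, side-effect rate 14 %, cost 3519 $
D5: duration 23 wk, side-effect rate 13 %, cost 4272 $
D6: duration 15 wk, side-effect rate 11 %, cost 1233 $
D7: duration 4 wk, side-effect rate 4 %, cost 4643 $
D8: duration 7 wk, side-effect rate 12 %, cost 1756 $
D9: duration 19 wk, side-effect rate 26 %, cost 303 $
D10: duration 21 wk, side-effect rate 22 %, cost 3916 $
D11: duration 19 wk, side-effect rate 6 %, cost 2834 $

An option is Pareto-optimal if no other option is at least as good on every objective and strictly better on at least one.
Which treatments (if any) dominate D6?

none

D1: worse on duration (18 vs 15).
D2: worse on cost (1723 vs 1233).
D3: worse on duration (19 vs 15).
D4: worse on side-effect rate (14 vs 11).
D5: worse on duration (23 vs 15).
D7: worse on cost (4643 vs 1233).
D8: worse on side-effect rate (12 vs 11).
D9: worse on duration (19 vs 15).
D10: worse on duration (21 vs 15).
D11: worse on duration (19 vs 15).
No option dominates D6.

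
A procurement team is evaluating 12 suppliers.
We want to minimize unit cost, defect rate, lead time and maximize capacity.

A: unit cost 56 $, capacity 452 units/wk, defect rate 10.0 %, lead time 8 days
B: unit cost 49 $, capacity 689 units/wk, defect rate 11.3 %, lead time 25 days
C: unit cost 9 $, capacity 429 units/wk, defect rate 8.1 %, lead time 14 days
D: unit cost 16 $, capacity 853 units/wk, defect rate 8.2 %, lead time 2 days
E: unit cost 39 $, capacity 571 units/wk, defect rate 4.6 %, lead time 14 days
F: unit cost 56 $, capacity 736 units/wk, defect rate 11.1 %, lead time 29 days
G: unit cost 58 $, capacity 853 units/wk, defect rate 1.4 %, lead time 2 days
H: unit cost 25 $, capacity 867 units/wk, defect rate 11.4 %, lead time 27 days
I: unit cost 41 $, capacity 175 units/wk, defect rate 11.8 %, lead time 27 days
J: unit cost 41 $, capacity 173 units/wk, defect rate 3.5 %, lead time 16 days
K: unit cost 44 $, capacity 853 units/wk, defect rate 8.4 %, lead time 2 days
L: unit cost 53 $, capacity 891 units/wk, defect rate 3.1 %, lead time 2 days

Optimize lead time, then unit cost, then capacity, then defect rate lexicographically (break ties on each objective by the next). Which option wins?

D

First minimize lead time: best is 2, kept {D, G, K, L}.
Then minimize unit cost: best is 16, kept {D}.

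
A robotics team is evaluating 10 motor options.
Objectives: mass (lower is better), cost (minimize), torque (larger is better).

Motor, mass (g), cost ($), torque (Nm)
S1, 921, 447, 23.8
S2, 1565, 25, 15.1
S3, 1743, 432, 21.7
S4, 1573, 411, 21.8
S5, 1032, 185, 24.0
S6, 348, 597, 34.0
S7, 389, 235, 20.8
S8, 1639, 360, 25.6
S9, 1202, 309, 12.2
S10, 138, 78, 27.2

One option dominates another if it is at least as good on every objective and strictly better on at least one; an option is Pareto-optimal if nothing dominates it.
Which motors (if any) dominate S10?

S1: worse on mass (921 vs 138).
S2: worse on mass (1565 vs 138).
S3: worse on mass (1743 vs 138).
S4: worse on mass (1573 vs 138).
S5: worse on mass (1032 vs 138).
S6: worse on mass (348 vs 138).
S7: worse on mass (389 vs 138).
S8: worse on mass (1639 vs 138).
S9: worse on mass (1202 vs 138).
No option dominates S10.

none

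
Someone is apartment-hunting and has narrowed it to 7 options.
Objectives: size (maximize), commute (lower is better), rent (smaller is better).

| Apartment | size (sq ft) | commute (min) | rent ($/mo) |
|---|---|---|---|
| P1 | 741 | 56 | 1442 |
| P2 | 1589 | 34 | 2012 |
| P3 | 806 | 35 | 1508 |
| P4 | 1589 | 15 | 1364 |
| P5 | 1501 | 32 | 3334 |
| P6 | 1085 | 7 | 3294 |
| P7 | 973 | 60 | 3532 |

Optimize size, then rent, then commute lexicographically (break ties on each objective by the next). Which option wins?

P4

First maximize size: best is 1589, kept {P2, P4}.
Then minimize rent: best is 1364, kept {P4}.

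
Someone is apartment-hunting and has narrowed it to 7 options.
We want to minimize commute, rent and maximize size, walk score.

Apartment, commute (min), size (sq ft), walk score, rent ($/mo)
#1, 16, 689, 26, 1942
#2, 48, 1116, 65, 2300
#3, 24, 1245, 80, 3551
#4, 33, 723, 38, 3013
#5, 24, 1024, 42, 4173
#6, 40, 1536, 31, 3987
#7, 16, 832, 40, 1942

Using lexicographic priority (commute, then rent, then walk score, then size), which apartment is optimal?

First minimize commute: best is 16, kept {#1, #7}.
Then minimize rent: best is 1942, kept {#1, #7}.
Then maximize walk score: best is 40, kept {#7}.

#7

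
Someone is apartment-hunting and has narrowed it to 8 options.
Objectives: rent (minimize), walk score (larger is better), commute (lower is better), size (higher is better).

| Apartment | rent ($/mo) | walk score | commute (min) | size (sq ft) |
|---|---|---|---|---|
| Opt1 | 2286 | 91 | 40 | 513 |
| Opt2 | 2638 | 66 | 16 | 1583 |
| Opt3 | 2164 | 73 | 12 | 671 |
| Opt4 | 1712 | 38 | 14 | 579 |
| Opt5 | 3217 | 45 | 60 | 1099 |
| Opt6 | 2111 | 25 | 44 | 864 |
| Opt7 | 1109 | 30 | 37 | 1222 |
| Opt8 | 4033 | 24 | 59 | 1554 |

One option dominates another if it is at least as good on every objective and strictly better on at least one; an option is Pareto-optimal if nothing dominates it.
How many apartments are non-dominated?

Opt1: not dominated (best walk score).
Opt2: not dominated (best size).
Opt3: not dominated (best commute).
Opt4: not dominated.
Opt5: dominated by Opt2 (rent 2638≤3217, walk score 66≥45, commute 16≤60, size 1583≥1099).
Opt6: dominated by Opt7 (rent 1109≤2111, walk score 30≥25, commute 37≤44, size 1222≥864).
Opt7: not dominated (best rent).
Opt8: dominated by Opt2 (rent 2638≤4033, walk score 66≥24, commute 16≤59, size 1583≥1554).
Pareto-optimal: Opt1, Opt2, Opt3, Opt4, Opt7 → 5.

5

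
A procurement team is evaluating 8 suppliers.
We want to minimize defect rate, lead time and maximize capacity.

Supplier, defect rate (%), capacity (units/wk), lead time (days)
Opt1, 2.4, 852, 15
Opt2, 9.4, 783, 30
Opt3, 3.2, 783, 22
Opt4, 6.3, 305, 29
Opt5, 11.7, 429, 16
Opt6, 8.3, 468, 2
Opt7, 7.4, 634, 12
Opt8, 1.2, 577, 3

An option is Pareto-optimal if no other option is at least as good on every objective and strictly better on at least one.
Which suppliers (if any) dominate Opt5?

Opt1: defect rate 2.4≤11.7, capacity 852≥429, lead time 15≤16 — dominates Opt5.
Opt6: defect rate 8.3≤11.7, capacity 468≥429, lead time 2≤16 — dominates Opt5.
Opt7: defect rate 7.4≤11.7, capacity 634≥429, lead time 12≤16 — dominates Opt5.
Opt8: defect rate 1.2≤11.7, capacity 577≥429, lead time 3≤16 — dominates Opt5.
Others (Opt2, Opt3, Opt4) are each worse than Opt5 on at least one objective.

Opt1, Opt6, Opt7, Opt8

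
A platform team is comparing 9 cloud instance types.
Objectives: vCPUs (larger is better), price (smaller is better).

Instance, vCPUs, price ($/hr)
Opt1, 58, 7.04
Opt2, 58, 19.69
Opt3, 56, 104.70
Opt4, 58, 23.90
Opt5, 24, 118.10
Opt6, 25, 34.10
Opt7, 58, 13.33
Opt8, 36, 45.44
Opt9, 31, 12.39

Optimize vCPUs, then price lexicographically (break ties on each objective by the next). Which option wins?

Opt1

First maximize vCPUs: best is 58, kept {Opt1, Opt2, Opt4, Opt7}.
Then minimize price: best is 7.04, kept {Opt1}.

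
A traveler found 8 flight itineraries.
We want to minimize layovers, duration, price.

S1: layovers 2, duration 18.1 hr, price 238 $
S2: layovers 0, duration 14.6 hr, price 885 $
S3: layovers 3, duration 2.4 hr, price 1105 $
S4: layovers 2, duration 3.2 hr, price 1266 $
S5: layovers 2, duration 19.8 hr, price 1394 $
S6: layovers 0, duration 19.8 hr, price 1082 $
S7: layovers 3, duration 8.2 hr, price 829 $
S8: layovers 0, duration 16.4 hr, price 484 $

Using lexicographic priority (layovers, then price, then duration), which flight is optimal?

First minimize layovers: best is 0, kept {S2, S6, S8}.
Then minimize price: best is 484, kept {S8}.

S8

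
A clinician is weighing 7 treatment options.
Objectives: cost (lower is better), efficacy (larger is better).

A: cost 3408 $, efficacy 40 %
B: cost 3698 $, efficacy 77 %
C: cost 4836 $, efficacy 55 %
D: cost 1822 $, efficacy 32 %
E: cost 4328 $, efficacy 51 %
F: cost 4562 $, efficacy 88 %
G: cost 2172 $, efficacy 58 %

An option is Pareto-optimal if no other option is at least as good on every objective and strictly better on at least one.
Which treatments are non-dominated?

A: dominated by G (cost 2172≤3408, efficacy 58≥40).
B: not dominated.
C: dominated by B (cost 3698≤4836, efficacy 77≥55).
D: not dominated (best cost).
E: dominated by B (cost 3698≤4328, efficacy 77≥51).
F: not dominated (best efficacy).
G: not dominated.

B, D, F, G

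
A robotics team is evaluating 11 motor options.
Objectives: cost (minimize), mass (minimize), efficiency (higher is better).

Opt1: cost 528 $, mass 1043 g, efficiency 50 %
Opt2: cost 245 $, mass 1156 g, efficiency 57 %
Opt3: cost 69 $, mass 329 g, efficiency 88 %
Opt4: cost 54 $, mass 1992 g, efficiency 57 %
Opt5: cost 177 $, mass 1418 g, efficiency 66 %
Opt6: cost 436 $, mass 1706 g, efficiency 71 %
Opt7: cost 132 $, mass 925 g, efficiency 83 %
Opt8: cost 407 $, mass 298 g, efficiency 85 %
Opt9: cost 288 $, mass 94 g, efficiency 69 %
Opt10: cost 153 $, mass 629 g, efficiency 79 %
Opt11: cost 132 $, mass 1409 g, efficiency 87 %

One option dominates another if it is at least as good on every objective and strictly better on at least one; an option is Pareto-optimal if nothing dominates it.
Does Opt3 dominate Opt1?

Opt3 vs Opt1: cost 69≤528, mass 329≤1043, efficiency 88≥50 — Opt3 is at least as good on every objective with at least one strict improvement.

Yes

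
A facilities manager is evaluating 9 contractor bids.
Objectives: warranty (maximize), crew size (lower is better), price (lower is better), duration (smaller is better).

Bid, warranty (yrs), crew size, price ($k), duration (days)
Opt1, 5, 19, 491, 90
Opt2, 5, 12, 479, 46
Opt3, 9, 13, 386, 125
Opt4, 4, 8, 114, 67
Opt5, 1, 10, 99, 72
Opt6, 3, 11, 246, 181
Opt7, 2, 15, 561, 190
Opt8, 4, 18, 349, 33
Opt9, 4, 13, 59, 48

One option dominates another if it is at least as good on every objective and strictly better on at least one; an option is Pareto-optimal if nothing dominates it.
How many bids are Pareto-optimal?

Opt1: dominated by Opt2 (warranty 5≥5, crew size 12≤19, price 479≤491, duration 46≤90).
Opt2: not dominated.
Opt3: not dominated (best warranty).
Opt4: not dominated (best crew size).
Opt5: not dominated.
Opt6: dominated by Opt4 (warranty 4≥3, crew size 8≤11, price 114≤246, duration 67≤181).
Opt7: dominated by Opt2 (warranty 5≥2, crew size 12≤15, price 479≤561, duration 46≤190).
Opt8: not dominated (best duration).
Opt9: not dominated (best price).
Pareto-optimal: Opt2, Opt3, Opt4, Opt5, Opt8, Opt9 → 6.

6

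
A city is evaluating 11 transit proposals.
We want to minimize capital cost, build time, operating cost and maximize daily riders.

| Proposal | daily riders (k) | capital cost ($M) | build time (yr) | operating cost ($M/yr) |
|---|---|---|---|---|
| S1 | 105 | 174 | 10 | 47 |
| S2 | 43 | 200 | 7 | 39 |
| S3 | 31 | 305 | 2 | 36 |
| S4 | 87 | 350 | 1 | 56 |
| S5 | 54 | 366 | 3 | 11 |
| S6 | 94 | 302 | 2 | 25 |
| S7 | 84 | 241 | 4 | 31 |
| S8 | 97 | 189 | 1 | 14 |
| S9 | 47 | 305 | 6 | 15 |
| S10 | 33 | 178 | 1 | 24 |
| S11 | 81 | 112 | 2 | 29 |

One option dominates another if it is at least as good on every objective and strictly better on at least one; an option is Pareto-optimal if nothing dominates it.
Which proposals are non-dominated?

S1, S5, S8, S10, S11

S1: not dominated (best daily riders).
S2: dominated by S8 (daily riders 97≥43, capital cost 189≤200, build time 1≤7, operating cost 14≤39).
S3: dominated by S6 (daily riders 94≥31, capital cost 302≤305, build time 2≤2, operating cost 25≤36).
S4: dominated by S8 (daily riders 97≥87, capital cost 189≤350, build time 1≤1, operating cost 14≤56).
S5: not dominated (best operating cost).
S6: dominated by S8 (daily riders 97≥94, capital cost 189≤302, build time 1≤2, operating cost 14≤25).
S7: dominated by S8 (daily riders 97≥84, capital cost 189≤241, build time 1≤4, operating cost 14≤31).
S8: not dominated.
S9: dominated by S8 (daily riders 97≥47, capital cost 189≤305, build time 1≤6, operating cost 14≤15).
S10: not dominated.
S11: not dominated (best capital cost).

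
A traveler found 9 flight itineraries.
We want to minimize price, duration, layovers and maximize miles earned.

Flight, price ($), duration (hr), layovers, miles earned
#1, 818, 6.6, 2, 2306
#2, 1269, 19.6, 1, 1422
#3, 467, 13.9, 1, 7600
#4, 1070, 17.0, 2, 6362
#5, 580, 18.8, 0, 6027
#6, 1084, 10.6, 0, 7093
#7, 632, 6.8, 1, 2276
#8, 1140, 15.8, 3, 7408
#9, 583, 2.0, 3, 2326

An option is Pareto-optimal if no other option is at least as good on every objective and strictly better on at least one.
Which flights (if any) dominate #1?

#2: worse on price (1269 vs 818).
#3: worse on duration (13.9 vs 6.6).
#4: worse on price (1070 vs 818).
#5: worse on duration (18.8 vs 6.6).
#6: worse on price (1084 vs 818).
#7: worse on duration (6.8 vs 6.6).
#8: worse on price (1140 vs 818).
#9: worse on layovers (3 vs 2).
No option dominates #1.

none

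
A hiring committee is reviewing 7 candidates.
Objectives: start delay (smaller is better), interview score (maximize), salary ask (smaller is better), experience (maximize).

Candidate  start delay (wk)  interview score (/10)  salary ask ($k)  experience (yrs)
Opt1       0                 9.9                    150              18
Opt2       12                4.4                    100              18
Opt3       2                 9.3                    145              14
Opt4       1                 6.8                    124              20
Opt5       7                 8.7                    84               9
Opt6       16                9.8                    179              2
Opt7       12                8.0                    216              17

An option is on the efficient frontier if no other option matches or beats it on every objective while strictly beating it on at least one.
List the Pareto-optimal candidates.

Opt1, Opt2, Opt3, Opt4, Opt5

Opt1: not dominated (best start delay).
Opt2: not dominated.
Opt3: not dominated.
Opt4: not dominated (best experience).
Opt5: not dominated (best salary ask).
Opt6: dominated by Opt1 (start delay 0≤16, interview score 9.9≥9.8, salary ask 150≤179, experience 18≥2).
Opt7: dominated by Opt1 (start delay 0≤12, interview score 9.9≥8.0, salary ask 150≤216, experience 18≥17).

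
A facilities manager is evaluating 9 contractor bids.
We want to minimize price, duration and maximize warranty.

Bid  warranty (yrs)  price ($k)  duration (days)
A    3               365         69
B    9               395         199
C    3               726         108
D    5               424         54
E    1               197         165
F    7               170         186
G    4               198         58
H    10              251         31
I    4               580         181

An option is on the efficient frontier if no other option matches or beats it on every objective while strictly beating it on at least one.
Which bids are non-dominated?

A: dominated by G (warranty 4≥3, price 198≤365, duration 58≤69).
B: dominated by H (warranty 10≥9, price 251≤395, duration 31≤199).
C: dominated by A (warranty 3≥3, price 365≤726, duration 69≤108).
D: dominated by H (warranty 10≥5, price 251≤424, duration 31≤54).
E: not dominated.
F: not dominated (best price).
G: not dominated.
H: not dominated (best warranty).
I: dominated by D (warranty 5≥4, price 424≤580, duration 54≤181).

E, F, G, H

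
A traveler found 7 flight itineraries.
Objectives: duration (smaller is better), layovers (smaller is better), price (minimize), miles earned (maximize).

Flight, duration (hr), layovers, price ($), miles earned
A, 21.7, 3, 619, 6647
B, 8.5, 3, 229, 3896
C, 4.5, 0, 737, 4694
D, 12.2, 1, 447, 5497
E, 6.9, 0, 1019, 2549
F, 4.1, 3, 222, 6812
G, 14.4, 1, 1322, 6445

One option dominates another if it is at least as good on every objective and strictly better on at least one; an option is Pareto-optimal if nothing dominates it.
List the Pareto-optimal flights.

C, D, F, G

A: dominated by F (duration 4.1≤21.7, layovers 3≤3, price 222≤619, miles earned 6812≥6647).
B: dominated by F (duration 4.1≤8.5, layovers 3≤3, price 222≤229, miles earned 6812≥3896).
C: not dominated.
D: not dominated.
E: dominated by C (duration 4.5≤6.9, layovers 0≤0, price 737≤1019, miles earned 4694≥2549).
F: not dominated (best duration).
G: not dominated.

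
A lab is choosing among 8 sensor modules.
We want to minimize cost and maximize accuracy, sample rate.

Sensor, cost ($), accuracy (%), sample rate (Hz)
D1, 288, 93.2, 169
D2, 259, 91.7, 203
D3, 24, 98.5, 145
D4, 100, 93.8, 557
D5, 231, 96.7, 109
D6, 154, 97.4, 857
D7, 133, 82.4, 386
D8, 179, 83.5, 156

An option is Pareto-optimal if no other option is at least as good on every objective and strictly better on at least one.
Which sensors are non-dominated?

D3, D4, D6

D1: dominated by D4 (cost 100≤288, accuracy 93.8≥93.2, sample rate 557≥169).
D2: dominated by D4 (cost 100≤259, accuracy 93.8≥91.7, sample rate 557≥203).
D3: not dominated (best cost).
D4: not dominated.
D5: dominated by D3 (cost 24≤231, accuracy 98.5≥96.7, sample rate 145≥109).
D6: not dominated (best sample rate).
D7: dominated by D4 (cost 100≤133, accuracy 93.8≥82.4, sample rate 557≥386).
D8: dominated by D4 (cost 100≤179, accuracy 93.8≥83.5, sample rate 557≥156).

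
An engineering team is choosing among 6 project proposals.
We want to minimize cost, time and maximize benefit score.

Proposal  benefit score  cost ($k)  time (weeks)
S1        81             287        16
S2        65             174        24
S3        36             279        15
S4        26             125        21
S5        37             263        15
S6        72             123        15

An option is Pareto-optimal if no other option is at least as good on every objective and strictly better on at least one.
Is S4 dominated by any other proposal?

S6 vs S4: benefit score 72≥26, cost 123≤125, time 15≤21 — S6 is at least as good on every objective and strictly better on at least one, so S6 dominates S4.

Yes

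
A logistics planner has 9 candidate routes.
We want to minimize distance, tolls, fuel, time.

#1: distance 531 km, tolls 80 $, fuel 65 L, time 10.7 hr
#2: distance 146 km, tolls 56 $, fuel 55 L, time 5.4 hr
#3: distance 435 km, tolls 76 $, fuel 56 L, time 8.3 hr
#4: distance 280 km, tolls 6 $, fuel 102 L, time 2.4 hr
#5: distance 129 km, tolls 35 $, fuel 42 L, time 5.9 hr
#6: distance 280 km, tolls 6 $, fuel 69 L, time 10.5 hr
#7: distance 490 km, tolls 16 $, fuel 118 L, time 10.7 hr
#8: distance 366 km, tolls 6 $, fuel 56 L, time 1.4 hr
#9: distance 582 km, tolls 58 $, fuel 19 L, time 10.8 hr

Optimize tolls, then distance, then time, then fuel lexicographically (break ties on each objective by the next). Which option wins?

First minimize tolls: best is 6, kept {#4, #6, #8}.
Then minimize distance: best is 280, kept {#4, #6}.
Then minimize time: best is 2.4, kept {#4}.

#4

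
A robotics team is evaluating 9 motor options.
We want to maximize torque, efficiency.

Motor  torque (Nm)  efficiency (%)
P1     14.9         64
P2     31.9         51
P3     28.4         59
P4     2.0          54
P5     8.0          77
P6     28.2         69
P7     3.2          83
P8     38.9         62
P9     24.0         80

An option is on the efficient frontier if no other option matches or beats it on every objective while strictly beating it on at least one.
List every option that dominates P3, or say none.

P8

P8: torque 38.9≥28.4, efficiency 62≥59 — dominates P3.
Others (P1, P2, P4, P5, P6, P7, P9) are each worse than P3 on at least one objective.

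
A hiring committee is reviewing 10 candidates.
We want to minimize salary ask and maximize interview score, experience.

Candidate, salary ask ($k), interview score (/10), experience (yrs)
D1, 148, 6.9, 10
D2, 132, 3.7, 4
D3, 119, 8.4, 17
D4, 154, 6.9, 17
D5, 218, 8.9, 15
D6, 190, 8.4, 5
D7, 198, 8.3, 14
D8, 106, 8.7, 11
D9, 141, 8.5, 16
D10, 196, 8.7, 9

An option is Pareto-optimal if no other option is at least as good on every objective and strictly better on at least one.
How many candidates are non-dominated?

D1: dominated by D3 (salary ask 119≤148, interview score 8.4≥6.9, experience 17≥10).
D2: dominated by D3 (salary ask 119≤132, interview score 8.4≥3.7, experience 17≥4).
D3: not dominated.
D4: dominated by D3 (salary ask 119≤154, interview score 8.4≥6.9, experience 17≥17).
D5: not dominated (best interview score).
D6: dominated by D3 (salary ask 119≤190, interview score 8.4≥8.4, experience 17≥5).
D7: dominated by D3 (salary ask 119≤198, interview score 8.4≥8.3, experience 17≥14).
D8: not dominated (best salary ask).
D9: not dominated.
D10: dominated by D8 (salary ask 106≤196, interview score 8.7≥8.7, experience 11≥9).
Pareto-optimal: D3, D5, D8, D9 → 4.

4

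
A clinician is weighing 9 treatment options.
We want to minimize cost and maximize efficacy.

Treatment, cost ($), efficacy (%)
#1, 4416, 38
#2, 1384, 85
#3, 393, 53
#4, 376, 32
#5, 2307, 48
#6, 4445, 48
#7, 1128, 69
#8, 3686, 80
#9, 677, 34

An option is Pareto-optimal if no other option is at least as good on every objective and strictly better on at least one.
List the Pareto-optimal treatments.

#1: dominated by #2 (cost 1384≤4416, efficacy 85≥38).
#2: not dominated (best efficacy).
#3: not dominated.
#4: not dominated (best cost).
#5: dominated by #2 (cost 1384≤2307, efficacy 85≥48).
#6: dominated by #2 (cost 1384≤4445, efficacy 85≥48).
#7: not dominated.
#8: dominated by #2 (cost 1384≤3686, efficacy 85≥80).
#9: dominated by #3 (cost 393≤677, efficacy 53≥34).

#2, #3, #4, #7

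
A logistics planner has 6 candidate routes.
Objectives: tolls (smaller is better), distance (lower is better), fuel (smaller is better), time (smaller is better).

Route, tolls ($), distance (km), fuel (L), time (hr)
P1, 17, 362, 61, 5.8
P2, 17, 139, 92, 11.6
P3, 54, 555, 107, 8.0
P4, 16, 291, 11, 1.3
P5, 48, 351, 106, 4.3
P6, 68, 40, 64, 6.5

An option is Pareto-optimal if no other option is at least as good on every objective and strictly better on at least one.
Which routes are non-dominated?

P1: dominated by P4 (tolls 16≤17, distance 291≤362, fuel 11≤61, time 1.3≤5.8).
P2: not dominated.
P3: dominated by P1 (tolls 17≤54, distance 362≤555, fuel 61≤107, time 5.8≤8.0).
P4: not dominated (best tolls).
P5: dominated by P4 (tolls 16≤48, distance 291≤351, fuel 11≤106, time 1.3≤4.3).
P6: not dominated (best distance).

P2, P4, P6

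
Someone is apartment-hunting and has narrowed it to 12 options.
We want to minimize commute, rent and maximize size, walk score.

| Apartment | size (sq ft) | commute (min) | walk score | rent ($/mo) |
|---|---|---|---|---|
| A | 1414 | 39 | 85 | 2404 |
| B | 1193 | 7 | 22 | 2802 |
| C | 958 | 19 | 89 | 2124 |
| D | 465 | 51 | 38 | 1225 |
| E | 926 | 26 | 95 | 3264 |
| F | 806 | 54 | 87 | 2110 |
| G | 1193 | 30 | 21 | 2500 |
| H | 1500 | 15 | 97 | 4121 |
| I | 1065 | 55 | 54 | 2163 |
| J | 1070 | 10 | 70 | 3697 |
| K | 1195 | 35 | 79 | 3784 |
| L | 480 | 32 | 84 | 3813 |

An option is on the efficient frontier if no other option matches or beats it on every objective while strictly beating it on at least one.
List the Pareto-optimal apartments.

A: not dominated.
B: not dominated (best commute).
C: not dominated.
D: not dominated (best rent).
E: not dominated.
F: not dominated.
G: not dominated.
H: not dominated (best size).
I: not dominated.
J: not dominated.
K: not dominated.
L: dominated by C (size 958≥480, commute 19≤32, walk score 89≥84, rent 2124≤3813).

A, B, C, D, E, F, G, H, I, J, K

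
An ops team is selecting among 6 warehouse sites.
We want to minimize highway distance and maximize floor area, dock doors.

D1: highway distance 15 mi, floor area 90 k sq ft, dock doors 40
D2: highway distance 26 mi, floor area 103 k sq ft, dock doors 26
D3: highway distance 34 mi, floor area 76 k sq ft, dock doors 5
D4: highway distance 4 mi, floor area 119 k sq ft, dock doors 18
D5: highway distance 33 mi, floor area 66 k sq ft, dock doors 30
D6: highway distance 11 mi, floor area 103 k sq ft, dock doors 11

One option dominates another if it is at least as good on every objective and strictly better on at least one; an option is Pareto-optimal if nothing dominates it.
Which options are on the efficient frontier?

D1: not dominated (best dock doors).
D2: not dominated.
D3: dominated by D1 (highway distance 15≤34, floor area 90≥76, dock doors 40≥5).
D4: not dominated (best highway distance).
D5: dominated by D1 (highway distance 15≤33, floor area 90≥66, dock doors 40≥30).
D6: dominated by D4 (highway distance 4≤11, floor area 119≥103, dock doors 18≥11).

D1, D2, D4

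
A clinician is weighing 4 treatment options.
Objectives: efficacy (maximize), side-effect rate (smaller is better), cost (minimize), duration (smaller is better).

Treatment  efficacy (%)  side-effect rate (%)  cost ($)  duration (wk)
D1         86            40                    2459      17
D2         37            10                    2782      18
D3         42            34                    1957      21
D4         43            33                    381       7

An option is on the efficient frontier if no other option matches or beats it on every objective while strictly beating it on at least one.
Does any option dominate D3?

D4 vs D3: efficacy 43≥42, side-effect rate 33≤34, cost 381≤1957, duration 7≤21 — D4 is at least as good on every objective and strictly better on at least one, so D4 dominates D3.

Yes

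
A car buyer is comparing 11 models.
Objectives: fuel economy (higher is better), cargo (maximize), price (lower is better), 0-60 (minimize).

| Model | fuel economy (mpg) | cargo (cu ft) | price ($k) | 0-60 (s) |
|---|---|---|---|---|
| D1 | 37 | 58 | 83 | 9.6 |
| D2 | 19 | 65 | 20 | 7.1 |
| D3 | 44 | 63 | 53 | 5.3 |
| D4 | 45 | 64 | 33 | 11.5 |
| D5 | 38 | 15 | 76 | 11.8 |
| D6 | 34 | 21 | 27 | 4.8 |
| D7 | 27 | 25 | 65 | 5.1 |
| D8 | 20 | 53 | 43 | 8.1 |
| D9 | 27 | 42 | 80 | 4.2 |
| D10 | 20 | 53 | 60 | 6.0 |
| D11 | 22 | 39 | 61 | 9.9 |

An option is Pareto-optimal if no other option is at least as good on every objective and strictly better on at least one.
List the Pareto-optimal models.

D1: dominated by D3 (fuel economy 44≥37, cargo 63≥58, price 53≤83, 0-60 5.3≤9.6).
D2: not dominated (best cargo).
D3: not dominated.
D4: not dominated (best fuel economy).
D5: dominated by D3 (fuel economy 44≥38, cargo 63≥15, price 53≤76, 0-60 5.3≤11.8).
D6: not dominated.
D7: not dominated.
D8: not dominated.
D9: not dominated (best 0-60).
D10: dominated by D3 (fuel economy 44≥20, cargo 63≥53, price 53≤60, 0-60 5.3≤6.0).
D11: dominated by D3 (fuel economy 44≥22, cargo 63≥39, price 53≤61, 0-60 5.3≤9.9).

D2, D3, D4, D6, D7, D8, D9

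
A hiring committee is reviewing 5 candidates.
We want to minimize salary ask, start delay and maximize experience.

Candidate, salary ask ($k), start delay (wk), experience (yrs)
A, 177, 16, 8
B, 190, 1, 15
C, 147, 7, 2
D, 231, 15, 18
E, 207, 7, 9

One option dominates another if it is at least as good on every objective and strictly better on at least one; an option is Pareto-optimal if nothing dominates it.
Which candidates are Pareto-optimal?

A: not dominated.
B: not dominated (best start delay).
C: not dominated (best salary ask).
D: not dominated (best experience).
E: dominated by B (salary ask 190≤207, start delay 1≤7, experience 15≥9).

A, B, C, D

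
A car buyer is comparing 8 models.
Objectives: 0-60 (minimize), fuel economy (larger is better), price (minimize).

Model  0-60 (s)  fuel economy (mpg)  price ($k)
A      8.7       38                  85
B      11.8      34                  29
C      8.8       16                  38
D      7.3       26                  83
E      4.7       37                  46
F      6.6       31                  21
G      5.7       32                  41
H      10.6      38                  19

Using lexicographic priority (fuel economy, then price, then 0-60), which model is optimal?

H

First maximize fuel economy: best is 38, kept {A, H}.
Then minimize price: best is 19, kept {H}.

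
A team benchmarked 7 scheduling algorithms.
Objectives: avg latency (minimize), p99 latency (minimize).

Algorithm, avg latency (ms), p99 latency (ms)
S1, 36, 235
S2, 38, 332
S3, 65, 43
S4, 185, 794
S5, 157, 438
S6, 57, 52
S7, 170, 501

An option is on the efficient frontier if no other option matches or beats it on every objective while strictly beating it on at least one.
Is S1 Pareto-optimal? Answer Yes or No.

S2: worse on avg latency (38 vs 36).
S3: worse on avg latency (65 vs 36).
S4: worse on avg latency (185 vs 36).
S5: worse on avg latency (157 vs 36).
S6: worse on avg latency (57 vs 36).
S7: worse on avg latency (170 vs 36).
No option is at least as good as S1 on every objective and strictly better on one.

Yes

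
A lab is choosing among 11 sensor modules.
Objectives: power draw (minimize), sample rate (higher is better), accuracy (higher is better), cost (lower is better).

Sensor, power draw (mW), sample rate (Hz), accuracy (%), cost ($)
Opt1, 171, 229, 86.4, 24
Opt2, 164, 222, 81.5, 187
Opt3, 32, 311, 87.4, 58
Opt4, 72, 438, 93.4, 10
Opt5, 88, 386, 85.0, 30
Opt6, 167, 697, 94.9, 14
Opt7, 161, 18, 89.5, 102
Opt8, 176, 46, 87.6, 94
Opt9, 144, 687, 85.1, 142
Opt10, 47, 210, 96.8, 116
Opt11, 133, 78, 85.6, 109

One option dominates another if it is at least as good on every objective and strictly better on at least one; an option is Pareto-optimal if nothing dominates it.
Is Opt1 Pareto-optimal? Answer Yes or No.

No

Opt4 vs Opt1: power draw 72≤171, sample rate 438≥229, accuracy 93.4≥86.4, cost 10≤24 — Opt4 is at least as good on every objective and strictly better on at least one, so Opt4 dominates Opt1.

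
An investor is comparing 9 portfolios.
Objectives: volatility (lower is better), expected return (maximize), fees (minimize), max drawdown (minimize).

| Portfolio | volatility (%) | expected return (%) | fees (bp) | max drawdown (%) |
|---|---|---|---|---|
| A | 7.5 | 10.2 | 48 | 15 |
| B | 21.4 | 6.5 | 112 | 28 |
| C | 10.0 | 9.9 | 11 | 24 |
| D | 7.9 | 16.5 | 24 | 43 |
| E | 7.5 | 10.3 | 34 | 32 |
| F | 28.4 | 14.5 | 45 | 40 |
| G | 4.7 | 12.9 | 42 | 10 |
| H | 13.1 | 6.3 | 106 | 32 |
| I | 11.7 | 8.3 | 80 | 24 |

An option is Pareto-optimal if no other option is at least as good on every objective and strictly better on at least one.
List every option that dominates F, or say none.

none

A: worse on expected return (10.2 vs 14.5).
B: worse on expected return (6.5 vs 14.5).
C: worse on expected return (9.9 vs 14.5).
D: worse on max drawdown (43 vs 40).
E: worse on expected return (10.3 vs 14.5).
G: worse on expected return (12.9 vs 14.5).
H: worse on expected return (6.3 vs 14.5).
I: worse on expected return (8.3 vs 14.5).
No option dominates F.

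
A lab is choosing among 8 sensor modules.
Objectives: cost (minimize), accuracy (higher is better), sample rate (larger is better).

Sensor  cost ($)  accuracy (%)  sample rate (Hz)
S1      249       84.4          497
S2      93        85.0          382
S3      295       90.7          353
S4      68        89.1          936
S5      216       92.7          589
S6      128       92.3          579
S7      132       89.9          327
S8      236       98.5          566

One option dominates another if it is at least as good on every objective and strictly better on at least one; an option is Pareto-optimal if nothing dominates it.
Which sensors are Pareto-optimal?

S1: dominated by S4 (cost 68≤249, accuracy 89.1≥84.4, sample rate 936≥497).
S2: dominated by S4 (cost 68≤93, accuracy 89.1≥85.0, sample rate 936≥382).
S3: dominated by S5 (cost 216≤295, accuracy 92.7≥90.7, sample rate 589≥353).
S4: not dominated (best cost).
S5: not dominated.
S6: not dominated.
S7: dominated by S6 (cost 128≤132, accuracy 92.3≥89.9, sample rate 579≥327).
S8: not dominated (best accuracy).

S4, S5, S6, S8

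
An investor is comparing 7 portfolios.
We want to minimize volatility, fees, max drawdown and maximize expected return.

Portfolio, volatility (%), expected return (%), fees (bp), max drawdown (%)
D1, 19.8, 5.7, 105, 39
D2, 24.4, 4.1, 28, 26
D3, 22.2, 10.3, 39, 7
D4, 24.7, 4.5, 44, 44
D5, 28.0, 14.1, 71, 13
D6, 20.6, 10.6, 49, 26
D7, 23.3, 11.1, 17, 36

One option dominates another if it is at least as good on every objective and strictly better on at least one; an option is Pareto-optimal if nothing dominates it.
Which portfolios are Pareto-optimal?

D1: not dominated (best volatility).
D2: not dominated.
D3: not dominated (best max drawdown).
D4: dominated by D3 (volatility 22.2≤24.7, expected return 10.3≥4.5, fees 39≤44, max drawdown 7≤44).
D5: not dominated (best expected return).
D6: not dominated.
D7: not dominated (best fees).

D1, D2, D3, D5, D6, D7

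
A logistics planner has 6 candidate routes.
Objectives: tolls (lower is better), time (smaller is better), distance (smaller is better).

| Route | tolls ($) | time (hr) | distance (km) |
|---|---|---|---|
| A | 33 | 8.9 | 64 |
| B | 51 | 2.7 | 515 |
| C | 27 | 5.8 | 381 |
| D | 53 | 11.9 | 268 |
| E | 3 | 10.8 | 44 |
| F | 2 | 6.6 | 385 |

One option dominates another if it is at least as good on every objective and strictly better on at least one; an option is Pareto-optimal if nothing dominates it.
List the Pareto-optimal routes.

A: not dominated.
B: not dominated (best time).
C: not dominated.
D: dominated by A (tolls 33≤53, time 8.9≤11.9, distance 64≤268).
E: not dominated (best distance).
F: not dominated (best tolls).

A, B, C, E, F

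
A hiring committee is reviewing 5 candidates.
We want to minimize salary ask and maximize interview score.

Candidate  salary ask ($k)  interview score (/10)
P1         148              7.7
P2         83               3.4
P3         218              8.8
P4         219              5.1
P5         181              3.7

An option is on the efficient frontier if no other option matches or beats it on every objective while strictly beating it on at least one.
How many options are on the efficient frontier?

3

P1: not dominated.
P2: not dominated (best salary ask).
P3: not dominated (best interview score).
P4: dominated by P1 (salary ask 148≤219, interview score 7.7≥5.1).
P5: dominated by P1 (salary ask 148≤181, interview score 7.7≥3.7).
Pareto-optimal: P1, P2, P3 → 3.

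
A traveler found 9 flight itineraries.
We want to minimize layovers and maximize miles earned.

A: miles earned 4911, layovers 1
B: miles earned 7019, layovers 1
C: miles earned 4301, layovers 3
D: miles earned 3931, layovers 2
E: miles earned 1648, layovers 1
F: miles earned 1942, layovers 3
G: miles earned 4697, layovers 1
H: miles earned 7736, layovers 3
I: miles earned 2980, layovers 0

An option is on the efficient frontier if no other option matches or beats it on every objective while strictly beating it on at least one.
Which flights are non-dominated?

B, H, I

A: dominated by B (miles earned 7019≥4911, layovers 1≤1).
B: not dominated.
C: dominated by A (miles earned 4911≥4301, layovers 1≤3).
D: dominated by A (miles earned 4911≥3931, layovers 1≤2).
E: dominated by A (miles earned 4911≥1648, layovers 1≤1).
F: dominated by A (miles earned 4911≥1942, layovers 1≤3).
G: dominated by A (miles earned 4911≥4697, layovers 1≤1).
H: not dominated (best miles earned).
I: not dominated (best layovers).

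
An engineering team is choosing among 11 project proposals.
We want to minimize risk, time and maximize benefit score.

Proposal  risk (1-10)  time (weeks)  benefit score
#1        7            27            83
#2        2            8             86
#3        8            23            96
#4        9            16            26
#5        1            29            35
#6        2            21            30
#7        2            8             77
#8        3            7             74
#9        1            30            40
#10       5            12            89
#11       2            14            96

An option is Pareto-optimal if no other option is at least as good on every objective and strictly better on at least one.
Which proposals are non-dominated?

#2, #5, #8, #9, #10, #11

#1: dominated by #2 (risk 2≤7, time 8≤27, benefit score 86≥83).
#2: not dominated.
#3: dominated by #11 (risk 2≤8, time 14≤23, benefit score 96≥96).
#4: dominated by #2 (risk 2≤9, time 8≤16, benefit score 86≥26).
#5: not dominated.
#6: dominated by #2 (risk 2≤2, time 8≤21, benefit score 86≥30).
#7: dominated by #2 (risk 2≤2, time 8≤8, benefit score 86≥77).
#8: not dominated (best time).
#9: not dominated.
#10: not dominated.
#11: not dominated.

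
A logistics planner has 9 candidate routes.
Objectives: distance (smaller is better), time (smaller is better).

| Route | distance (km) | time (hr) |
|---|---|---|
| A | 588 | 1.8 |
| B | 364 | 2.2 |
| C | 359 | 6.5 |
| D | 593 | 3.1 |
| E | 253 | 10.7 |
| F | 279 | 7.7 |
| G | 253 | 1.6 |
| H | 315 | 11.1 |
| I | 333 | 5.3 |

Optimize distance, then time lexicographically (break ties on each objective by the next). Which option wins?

G

First minimize distance: best is 253, kept {E, G}.
Then minimize time: best is 1.6, kept {G}.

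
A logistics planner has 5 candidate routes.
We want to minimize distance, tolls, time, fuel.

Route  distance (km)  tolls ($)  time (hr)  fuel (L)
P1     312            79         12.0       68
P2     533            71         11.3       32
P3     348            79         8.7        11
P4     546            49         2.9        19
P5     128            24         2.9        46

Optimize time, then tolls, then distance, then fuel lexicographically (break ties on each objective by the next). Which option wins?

First minimize time: best is 2.9, kept {P4, P5}.
Then minimize tolls: best is 24, kept {P5}.

P5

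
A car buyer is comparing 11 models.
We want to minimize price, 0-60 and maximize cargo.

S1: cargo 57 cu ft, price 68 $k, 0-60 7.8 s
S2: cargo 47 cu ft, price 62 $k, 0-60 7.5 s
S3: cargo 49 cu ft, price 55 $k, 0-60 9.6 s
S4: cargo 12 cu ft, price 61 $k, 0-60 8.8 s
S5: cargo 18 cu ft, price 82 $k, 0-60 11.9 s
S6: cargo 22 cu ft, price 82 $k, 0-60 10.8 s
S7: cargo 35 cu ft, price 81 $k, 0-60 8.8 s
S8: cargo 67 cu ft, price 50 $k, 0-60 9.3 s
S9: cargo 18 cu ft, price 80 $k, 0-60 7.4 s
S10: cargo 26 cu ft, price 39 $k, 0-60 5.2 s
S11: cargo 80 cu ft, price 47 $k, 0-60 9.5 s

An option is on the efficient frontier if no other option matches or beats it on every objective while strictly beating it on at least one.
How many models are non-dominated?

5

S1: not dominated.
S2: not dominated.
S3: dominated by S8 (cargo 67≥49, price 50≤55, 0-60 9.3≤9.6).
S4: dominated by S10 (cargo 26≥12, price 39≤61, 0-60 5.2≤8.8).
S5: dominated by S1 (cargo 57≥18, price 68≤82, 0-60 7.8≤11.9).
S6: dominated by S1 (cargo 57≥22, price 68≤82, 0-60 7.8≤10.8).
S7: dominated by S1 (cargo 57≥35, price 68≤81, 0-60 7.8≤8.8).
S8: not dominated.
S9: dominated by S10 (cargo 26≥18, price 39≤80, 0-60 5.2≤7.4).
S10: not dominated (best price).
S11: not dominated (best cargo).
Pareto-optimal: S1, S2, S8, S10, S11 → 5.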